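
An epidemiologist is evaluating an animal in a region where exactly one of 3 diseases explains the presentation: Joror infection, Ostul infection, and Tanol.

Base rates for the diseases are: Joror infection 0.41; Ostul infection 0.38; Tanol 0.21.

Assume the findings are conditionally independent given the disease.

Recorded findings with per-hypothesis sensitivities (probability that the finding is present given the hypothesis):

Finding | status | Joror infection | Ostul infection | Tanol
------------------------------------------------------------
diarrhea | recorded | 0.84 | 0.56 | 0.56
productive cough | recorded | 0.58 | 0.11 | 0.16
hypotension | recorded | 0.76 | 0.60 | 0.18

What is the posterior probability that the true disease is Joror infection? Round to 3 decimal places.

0.897

By Bayes' rule with conditional independence, the unnormalized weight for each hypothesis is prior × ∏ likelihoods:
  Joror infection: 0.41 × 0.84 × 0.58 × 0.76 = 0.15181
  Ostul infection: 0.38 × 0.56 × 0.11 × 0.60 = 0.014045
  Tanol: 0.21 × 0.56 × 0.16 × 0.18 = 0.0033869
Normalizing constant Z = 0.15181 + 0.014045 + 0.0033869 = 0.16924.
P(Joror infection | evidence) = 0.15181 / 0.16924 ≈ 0.897.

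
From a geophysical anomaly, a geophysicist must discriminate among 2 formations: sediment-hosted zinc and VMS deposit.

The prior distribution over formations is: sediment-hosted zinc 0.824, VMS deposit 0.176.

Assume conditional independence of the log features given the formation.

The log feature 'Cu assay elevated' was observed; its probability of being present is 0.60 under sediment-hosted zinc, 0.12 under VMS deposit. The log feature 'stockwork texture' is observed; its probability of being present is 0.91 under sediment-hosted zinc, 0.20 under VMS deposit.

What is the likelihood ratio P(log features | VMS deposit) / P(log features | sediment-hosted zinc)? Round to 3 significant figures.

The Bayes factor is the ratio of the joint likelihoods of the log feature pattern under the two hypotheses.
  VMS deposit: 0.12 × 0.20 = 0.024
  sediment-hosted zinc: 0.60 × 0.91 = 0.546
Bayes factor = 0.024 / 0.546 ≈ 0.0440

0.0440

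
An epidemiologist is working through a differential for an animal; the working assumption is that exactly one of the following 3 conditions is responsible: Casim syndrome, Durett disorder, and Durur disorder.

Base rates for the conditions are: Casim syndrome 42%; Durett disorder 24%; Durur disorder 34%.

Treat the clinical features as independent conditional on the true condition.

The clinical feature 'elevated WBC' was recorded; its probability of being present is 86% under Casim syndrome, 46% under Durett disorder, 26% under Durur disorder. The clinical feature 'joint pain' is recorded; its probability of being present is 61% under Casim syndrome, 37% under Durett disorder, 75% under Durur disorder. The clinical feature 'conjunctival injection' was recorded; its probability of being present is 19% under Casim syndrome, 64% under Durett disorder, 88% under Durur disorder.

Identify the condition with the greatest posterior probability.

Multiply each prior by the joint likelihood of the clinical feature pattern:
  Casim syndrome: 0.42 × 0.86 × 0.61 × 0.19 = 0.041863
  Durett disorder: 0.24 × 0.46 × 0.37 × 0.64 = 0.026143
  Durur disorder: 0.34 × 0.26 × 0.75 × 0.88 = 0.058344
Normalizing constant Z = 0.041863 + 0.026143 + 0.058344 = 0.12635.
P(Casim syndrome | evidence) ≈ 0.041863 / 0.12635 ≈ 0.331
P(Durett disorder | evidence) ≈ 0.026143 / 0.12635 ≈ 0.207
P(Durur disorder | evidence) ≈ 0.058344 / 0.12635 ≈ 0.462
The largest is 0.462, so Durur disorder is most probable.

Durur disorder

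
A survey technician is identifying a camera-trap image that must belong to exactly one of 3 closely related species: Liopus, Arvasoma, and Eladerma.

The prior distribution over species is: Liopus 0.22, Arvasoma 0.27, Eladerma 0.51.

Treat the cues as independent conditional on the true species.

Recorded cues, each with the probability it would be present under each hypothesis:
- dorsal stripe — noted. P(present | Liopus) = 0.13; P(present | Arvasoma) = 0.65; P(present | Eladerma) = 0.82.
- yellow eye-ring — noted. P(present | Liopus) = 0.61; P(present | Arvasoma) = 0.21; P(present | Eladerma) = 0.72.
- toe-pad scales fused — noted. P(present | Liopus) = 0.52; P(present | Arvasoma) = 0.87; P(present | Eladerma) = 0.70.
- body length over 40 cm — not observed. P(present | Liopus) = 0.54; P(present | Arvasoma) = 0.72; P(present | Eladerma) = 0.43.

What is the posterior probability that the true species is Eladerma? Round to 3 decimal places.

For each hypothesis, the unnormalized posterior weight is prior × product of the cue likelihoods (using 1 − P(present | H) for each absent cue):
  Liopus: 0.22 × 0.13 × 0.61 × 0.52 × (1 − 0.54) = 0.0041731
  Arvasoma: 0.27 × 0.65 × 0.21 × 0.87 × (1 − 0.72) = 0.0089779
  Eladerma: 0.51 × 0.82 × 0.72 × 0.70 × (1 − 0.43) = 0.12014
Marginal likelihood of the evidence = 0.13329.
P(Eladerma | evidence) = 0.12014 / 0.13329 ≈ 0.901.

0.901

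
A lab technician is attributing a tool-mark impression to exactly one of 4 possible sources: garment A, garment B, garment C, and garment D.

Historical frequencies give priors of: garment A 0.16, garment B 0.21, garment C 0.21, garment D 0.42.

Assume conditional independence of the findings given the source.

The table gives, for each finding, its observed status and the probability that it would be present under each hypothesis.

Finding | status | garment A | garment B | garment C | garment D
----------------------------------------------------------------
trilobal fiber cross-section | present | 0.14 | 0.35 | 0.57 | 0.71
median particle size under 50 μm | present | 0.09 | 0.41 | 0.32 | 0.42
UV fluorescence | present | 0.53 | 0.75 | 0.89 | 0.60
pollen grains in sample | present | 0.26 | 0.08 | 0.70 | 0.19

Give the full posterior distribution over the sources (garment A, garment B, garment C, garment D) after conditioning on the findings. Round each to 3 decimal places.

For each hypothesis, the unnormalized posterior weight is prior × product of the finding likelihoods:
  garment A: 0.16 × 0.14 × 0.09 × 0.53 × 0.26 = 0.0002778
  garment B: 0.21 × 0.35 × 0.41 × 0.75 × 0.08 = 0.0018081
  garment C: 0.21 × 0.57 × 0.32 × 0.89 × 0.70 = 0.023863
  garment D: 0.42 × 0.71 × 0.42 × 0.60 × 0.19 = 0.014278
Normalizing constant Z = 0.0002778 + 0.0018081 + 0.023863 + 0.014278 = 0.040227.
P(garment A | evidence) = 0.0002778 / 0.040227 ≈ 0.007
P(garment B | evidence) = 0.0018081 / 0.040227 ≈ 0.045
P(garment C | evidence) = 0.023863 / 0.040227 ≈ 0.593
P(garment D | evidence) = 0.014278 / 0.040227 ≈ 0.355

0.007, 0.045, 0.593, 0.355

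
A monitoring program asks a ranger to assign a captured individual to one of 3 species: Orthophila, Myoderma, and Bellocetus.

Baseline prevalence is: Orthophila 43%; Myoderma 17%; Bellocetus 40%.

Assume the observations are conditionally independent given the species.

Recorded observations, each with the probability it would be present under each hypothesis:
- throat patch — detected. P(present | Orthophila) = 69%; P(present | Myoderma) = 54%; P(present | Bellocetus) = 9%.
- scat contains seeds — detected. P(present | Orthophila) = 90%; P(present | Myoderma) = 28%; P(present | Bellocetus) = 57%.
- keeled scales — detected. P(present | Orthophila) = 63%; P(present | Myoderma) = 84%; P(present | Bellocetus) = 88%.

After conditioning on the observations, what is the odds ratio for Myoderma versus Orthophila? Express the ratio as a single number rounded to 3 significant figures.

Posterior odds equal prior odds times the likelihood ratio; only the two competing hypotheses matter.
  Myoderma: 0.17 × 0.54 × 0.28 × 0.84 = 0.021591
  Orthophila: 0.43 × 0.69 × 0.90 × 0.63 = 0.16823
Odds(Myoderma : Orthophila) = 0.021591 / 0.16823 ≈ 0.128.

0.128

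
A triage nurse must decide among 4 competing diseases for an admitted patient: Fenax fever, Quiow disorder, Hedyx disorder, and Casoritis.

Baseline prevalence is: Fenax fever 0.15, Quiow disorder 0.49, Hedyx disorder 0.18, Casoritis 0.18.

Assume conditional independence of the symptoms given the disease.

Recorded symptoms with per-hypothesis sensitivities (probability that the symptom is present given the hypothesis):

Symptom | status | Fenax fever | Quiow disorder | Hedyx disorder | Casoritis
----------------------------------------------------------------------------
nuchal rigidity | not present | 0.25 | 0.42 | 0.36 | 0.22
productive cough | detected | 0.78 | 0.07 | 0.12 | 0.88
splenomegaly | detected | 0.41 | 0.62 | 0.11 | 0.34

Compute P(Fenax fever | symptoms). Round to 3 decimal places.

Multiply each prior by the joint likelihood of the symptom pattern (using 1 − P(present | H) for each absent symptom):
  Fenax fever: 0.15 × (1 − 0.25) × 0.78 × 0.41 = 0.035977
  Quiow disorder: 0.49 × (1 − 0.42) × 0.07 × 0.62 = 0.012334
  Hedyx disorder: 0.18 × (1 − 0.36) × 0.12 × 0.11 = 0.0015206
  Casoritis: 0.18 × (1 − 0.22) × 0.88 × 0.34 = 0.042008
Normalizing constant Z = 0.035977 + 0.012334 + 0.0015206 + 0.042008 = 0.09184.
P(Fenax fever | evidence) = 0.035977 / 0.09184 ≈ 0.392.

0.392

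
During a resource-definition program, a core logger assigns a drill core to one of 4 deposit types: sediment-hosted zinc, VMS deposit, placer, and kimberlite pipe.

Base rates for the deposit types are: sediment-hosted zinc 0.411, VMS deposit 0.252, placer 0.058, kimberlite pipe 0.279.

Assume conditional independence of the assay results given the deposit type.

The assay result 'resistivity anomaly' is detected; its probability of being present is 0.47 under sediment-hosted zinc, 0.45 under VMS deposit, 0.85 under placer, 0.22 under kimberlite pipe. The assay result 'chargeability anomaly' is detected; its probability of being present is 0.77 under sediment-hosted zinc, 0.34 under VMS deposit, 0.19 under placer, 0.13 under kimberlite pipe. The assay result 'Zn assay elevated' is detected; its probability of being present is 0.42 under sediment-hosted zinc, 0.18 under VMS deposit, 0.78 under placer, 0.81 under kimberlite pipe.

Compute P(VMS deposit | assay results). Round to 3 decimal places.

0.083

For each hypothesis, the unnormalized posterior weight is prior × product of the assay result likelihoods:
  sediment-hosted zinc: 0.411 × 0.47 × 0.77 × 0.42 = 0.062471
  VMS deposit: 0.252 × 0.45 × 0.34 × 0.18 = 0.0069401
  placer: 0.058 × 0.85 × 0.19 × 0.78 = 0.0073063
  kimberlite pipe: 0.279 × 0.22 × 0.13 × 0.81 = 0.0064633
The unnormalized weights sum to 0.083181.
P(VMS deposit | evidence) = 0.0069401 / 0.083181 ≈ 0.083.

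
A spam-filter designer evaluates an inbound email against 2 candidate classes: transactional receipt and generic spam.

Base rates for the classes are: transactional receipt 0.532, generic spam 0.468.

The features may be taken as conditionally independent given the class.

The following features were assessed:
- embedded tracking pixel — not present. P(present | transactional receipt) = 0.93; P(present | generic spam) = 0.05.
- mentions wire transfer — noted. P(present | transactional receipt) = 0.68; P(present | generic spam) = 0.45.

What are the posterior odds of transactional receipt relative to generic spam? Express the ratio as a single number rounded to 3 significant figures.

Posterior odds equal prior odds times the likelihood ratio; only the two competing hypotheses matter (using 1 − P(present | H) for each absent feature).
  transactional receipt: 0.532 × (1 − 0.93) × 0.68 = 0.025323
  generic spam: 0.468 × (1 − 0.05) × 0.45 = 0.20007
Odds(transactional receipt : generic spam) = 0.025323 / 0.20007 ≈ 0.127.

0.127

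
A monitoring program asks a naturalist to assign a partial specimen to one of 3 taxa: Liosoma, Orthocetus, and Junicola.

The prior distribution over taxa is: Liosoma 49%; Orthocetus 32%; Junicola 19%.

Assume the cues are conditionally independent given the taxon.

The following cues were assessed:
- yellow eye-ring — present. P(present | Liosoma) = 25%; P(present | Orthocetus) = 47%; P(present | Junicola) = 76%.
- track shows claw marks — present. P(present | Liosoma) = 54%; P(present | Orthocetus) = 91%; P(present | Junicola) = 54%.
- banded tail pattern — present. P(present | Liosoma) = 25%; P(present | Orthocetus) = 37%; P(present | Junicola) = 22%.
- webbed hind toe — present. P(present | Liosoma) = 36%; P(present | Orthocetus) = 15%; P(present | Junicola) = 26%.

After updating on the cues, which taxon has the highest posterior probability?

For each hypothesis, the unnormalized posterior weight is prior × product of the cue likelihoods:
  Liosoma: 0.49 × 0.25 × 0.54 × 0.25 × 0.36 = 0.0059535
  Orthocetus: 0.32 × 0.47 × 0.91 × 0.37 × 0.15 = 0.007596
  Junicola: 0.19 × 0.76 × 0.54 × 0.22 × 0.26 = 0.0044602
Normalizing constant Z = 0.0059535 + 0.007596 + 0.0044602 = 0.01801.
P(Liosoma | evidence) ≈ 0.0059535 / 0.01801 ≈ 0.331
P(Orthocetus | evidence) ≈ 0.007596 / 0.01801 ≈ 0.422
P(Junicola | evidence) ≈ 0.0044602 / 0.01801 ≈ 0.248
The largest is 0.422, so Orthocetus is most probable.

Orthocetus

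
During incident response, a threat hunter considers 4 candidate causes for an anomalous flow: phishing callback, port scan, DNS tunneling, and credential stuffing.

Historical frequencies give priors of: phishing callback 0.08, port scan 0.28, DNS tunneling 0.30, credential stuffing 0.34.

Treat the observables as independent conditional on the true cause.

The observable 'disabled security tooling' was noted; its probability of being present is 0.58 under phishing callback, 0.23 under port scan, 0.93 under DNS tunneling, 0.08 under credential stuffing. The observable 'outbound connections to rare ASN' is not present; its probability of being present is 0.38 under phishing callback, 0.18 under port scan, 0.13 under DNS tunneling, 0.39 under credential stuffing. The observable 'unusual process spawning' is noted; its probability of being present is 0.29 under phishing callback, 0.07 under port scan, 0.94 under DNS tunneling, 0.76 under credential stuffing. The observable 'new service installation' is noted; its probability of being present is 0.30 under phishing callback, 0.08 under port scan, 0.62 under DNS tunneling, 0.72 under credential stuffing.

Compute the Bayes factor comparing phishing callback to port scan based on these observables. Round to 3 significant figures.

29.6

Joint likelihood of the observable pattern under each hypothesis (using 1 − P(present | H) for each absent observable):
  phishing callback: 0.58 × (1 − 0.38) × 0.29 × 0.30 = 0.031285
  port scan: 0.23 × (1 − 0.18) × 0.07 × 0.08 = 0.0010562
Bayes factor = 0.031285 / 0.0010562 ≈ 29.6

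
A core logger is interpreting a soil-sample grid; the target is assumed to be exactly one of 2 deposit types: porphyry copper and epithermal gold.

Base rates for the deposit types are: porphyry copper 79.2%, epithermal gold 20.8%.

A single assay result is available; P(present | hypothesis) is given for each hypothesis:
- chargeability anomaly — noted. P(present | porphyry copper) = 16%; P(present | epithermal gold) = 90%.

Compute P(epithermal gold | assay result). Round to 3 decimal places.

Multiply each prior by the likelihood of the assay result:
  porphyry copper: 0.792 × 0.16 = 0.12672
  epithermal gold: 0.208 × 0.90 = 0.1872
The unnormalized weights sum to 0.31392.
P(epithermal gold | evidence) = 0.1872 / 0.31392 ≈ 0.596.

0.596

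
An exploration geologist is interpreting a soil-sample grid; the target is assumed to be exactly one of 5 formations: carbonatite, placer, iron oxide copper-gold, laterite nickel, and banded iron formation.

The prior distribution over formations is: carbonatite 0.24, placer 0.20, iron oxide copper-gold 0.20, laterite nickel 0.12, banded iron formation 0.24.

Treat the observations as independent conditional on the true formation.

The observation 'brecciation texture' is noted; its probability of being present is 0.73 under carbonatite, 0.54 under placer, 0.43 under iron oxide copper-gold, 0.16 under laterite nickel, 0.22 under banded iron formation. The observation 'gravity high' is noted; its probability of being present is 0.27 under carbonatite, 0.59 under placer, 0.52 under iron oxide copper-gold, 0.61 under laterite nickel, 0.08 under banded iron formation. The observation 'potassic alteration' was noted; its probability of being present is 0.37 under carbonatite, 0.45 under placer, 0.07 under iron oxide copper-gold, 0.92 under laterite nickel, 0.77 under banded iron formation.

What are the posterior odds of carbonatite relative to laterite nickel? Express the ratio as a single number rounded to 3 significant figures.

Unnormalized posterior weight (prior times the observation likelihoods) for each of the two hypotheses:
  carbonatite: 0.24 × 0.73 × 0.27 × 0.37 = 0.017502
  laterite nickel: 0.12 × 0.16 × 0.61 × 0.92 = 0.010775
Posterior odds = 0.017502 / 0.010775 ≈ 1.62.

1.62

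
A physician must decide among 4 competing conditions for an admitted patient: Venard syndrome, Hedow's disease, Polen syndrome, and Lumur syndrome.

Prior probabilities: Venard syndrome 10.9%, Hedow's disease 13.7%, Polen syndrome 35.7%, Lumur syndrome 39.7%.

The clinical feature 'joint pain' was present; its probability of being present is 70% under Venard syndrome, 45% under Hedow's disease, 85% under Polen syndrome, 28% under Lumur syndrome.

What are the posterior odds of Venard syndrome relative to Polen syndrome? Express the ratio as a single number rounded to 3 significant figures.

Unnormalized posterior weight (prior times the clinical feature likelihood) for each of the two hypotheses:
  Venard syndrome: 0.109 × 0.70 = 0.0763
  Polen syndrome: 0.357 × 0.85 = 0.30345
Odds(Venard syndrome : Polen syndrome) = 0.0763 / 0.30345 ≈ 0.251.

0.251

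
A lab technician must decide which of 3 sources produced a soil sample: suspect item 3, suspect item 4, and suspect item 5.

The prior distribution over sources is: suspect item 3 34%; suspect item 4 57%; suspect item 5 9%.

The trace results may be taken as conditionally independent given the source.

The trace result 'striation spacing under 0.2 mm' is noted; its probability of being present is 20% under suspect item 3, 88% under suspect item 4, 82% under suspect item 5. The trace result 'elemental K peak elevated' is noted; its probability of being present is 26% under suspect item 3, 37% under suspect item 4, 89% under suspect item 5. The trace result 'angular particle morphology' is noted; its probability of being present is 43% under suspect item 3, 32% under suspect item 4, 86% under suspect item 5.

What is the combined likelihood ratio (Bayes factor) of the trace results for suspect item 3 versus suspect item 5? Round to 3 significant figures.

Joint likelihood of the trace result pattern under each hypothesis:
  suspect item 3: 0.20 × 0.26 × 0.43 = 0.02236
  suspect item 5: 0.82 × 0.89 × 0.86 = 0.62763
Bayes factor = 0.02236 / 0.62763 ≈ 0.0356

0.0356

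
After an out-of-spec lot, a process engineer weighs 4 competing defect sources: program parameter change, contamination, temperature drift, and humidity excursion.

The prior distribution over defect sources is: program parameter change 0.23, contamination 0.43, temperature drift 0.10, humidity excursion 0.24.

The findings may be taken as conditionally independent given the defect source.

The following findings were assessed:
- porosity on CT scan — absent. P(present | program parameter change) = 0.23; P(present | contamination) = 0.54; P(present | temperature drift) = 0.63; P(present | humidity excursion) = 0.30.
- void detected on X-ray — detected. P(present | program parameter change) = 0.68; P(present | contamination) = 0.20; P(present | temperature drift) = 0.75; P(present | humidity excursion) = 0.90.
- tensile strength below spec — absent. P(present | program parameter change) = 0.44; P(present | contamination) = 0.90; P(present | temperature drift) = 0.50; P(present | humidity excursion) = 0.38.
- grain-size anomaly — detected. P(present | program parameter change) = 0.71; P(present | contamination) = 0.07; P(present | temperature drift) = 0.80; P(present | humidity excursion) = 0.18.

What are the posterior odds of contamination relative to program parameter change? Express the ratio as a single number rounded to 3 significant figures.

0.00578

The normalizing constant cancels in an odds ratio, so compute prior × likelihood for the two hypotheses only (using 1 − P(present | H) for each absent finding):
  contamination: 0.43 × (1 − 0.54) × 0.20 × (1 − 0.90) × 0.07 = 0.00027692
  program parameter change: 0.23 × (1 − 0.23) × 0.68 × (1 − 0.44) × 0.71 = 0.047882
Posterior odds = 0.00027692 / 0.047882 ≈ 0.00578.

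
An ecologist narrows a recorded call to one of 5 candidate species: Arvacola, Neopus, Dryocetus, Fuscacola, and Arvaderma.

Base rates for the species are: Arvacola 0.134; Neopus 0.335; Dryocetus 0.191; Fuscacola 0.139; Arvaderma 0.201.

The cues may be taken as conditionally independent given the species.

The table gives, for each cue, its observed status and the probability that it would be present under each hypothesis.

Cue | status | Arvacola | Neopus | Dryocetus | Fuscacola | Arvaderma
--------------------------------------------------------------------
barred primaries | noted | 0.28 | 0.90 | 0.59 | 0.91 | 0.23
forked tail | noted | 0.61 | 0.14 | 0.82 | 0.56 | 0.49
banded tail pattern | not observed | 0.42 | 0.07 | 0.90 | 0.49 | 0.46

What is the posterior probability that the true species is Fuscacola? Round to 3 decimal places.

0.328

Multiply each prior by the joint likelihood of the cue pattern (using 1 − P(present | H) for each absent cue):
  Arvacola: 0.134 × 0.28 × 0.61 × (1 − 0.42) = 0.013275
  Neopus: 0.335 × 0.90 × 0.14 × (1 − 0.07) = 0.039255
  Dryocetus: 0.191 × 0.59 × 0.82 × (1 − 0.90) = 0.0092406
  Fuscacola: 0.139 × 0.91 × 0.56 × (1 − 0.49) = 0.036126
  Arvaderma: 0.201 × 0.23 × 0.49 × (1 − 0.46) = 0.012232
The unnormalized weights sum to 0.11013.
P(Fuscacola | evidence) = 0.036126 / 0.11013 ≈ 0.328.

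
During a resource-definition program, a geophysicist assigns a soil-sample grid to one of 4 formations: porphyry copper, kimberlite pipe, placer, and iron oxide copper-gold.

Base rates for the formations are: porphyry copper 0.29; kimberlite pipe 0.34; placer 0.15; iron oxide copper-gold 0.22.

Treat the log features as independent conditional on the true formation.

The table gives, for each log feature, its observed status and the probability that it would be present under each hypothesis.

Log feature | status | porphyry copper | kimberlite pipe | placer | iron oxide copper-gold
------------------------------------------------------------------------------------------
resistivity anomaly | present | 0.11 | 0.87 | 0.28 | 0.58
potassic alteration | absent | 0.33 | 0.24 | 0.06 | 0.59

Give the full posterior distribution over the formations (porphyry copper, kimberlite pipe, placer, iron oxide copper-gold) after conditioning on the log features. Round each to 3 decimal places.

0.063, 0.665, 0.117, 0.155

For each hypothesis, the unnormalized posterior weight is prior × product of the log feature likelihoods (using 1 − P(present | H) for each absent log feature):
  porphyry copper: 0.29 × 0.11 × (1 − 0.33) = 0.021373
  kimberlite pipe: 0.34 × 0.87 × (1 − 0.24) = 0.22481
  placer: 0.15 × 0.28 × (1 − 0.06) = 0.03948
  iron oxide copper-gold: 0.22 × 0.58 × (1 − 0.59) = 0.052316
Marginal likelihood of the evidence = 0.33798.
P(porphyry copper | evidence) = 0.021373 / 0.33798 ≈ 0.063
P(kimberlite pipe | evidence) = 0.22481 / 0.33798 ≈ 0.665
P(placer | evidence) = 0.03948 / 0.33798 ≈ 0.117
P(iron oxide copper-gold | evidence) = 0.052316 / 0.33798 ≈ 0.155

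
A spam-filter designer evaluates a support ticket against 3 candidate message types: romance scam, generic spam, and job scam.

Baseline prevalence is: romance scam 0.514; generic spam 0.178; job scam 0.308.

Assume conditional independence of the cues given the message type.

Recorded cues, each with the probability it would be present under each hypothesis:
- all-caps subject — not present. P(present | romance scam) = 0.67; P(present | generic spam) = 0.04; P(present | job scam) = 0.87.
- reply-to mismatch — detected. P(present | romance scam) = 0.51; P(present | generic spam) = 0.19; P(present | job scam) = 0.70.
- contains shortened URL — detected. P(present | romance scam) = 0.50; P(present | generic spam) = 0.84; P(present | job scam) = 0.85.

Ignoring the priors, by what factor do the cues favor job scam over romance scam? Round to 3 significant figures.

Take the product of per-cue likelihoods under each hypothesis (using 1 − P(present | H) for each absent cue), then divide.
  job scam: (1 − 0.87) × 0.70 × 0.85 = 0.07735
  romance scam: (1 − 0.67) × 0.51 × 0.50 = 0.08415
Bayes factor = 0.07735 / 0.08415 ≈ 0.919

0.919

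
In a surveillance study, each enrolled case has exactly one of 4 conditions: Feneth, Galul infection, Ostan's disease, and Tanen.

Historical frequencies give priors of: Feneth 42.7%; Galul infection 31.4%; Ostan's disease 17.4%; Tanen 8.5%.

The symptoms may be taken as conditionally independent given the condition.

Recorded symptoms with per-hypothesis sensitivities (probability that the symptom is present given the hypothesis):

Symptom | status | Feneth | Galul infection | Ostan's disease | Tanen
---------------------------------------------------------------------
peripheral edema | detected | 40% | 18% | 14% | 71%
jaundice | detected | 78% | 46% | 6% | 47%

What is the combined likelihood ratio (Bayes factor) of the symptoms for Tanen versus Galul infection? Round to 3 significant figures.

Take the product of per-symptom likelihoods under each hypothesis, then divide.
  Tanen: 0.71 × 0.47 = 0.3337
  Galul infection: 0.18 × 0.46 = 0.0828
Bayes factor = 0.3337 / 0.0828 ≈ 4.03

4.03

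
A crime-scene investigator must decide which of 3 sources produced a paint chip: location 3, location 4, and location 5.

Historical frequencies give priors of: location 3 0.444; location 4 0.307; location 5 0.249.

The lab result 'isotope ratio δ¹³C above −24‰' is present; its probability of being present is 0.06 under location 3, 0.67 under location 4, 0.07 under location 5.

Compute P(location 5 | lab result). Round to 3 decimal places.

0.070

For each hypothesis, the unnormalized posterior weight is prior × likelihood:
  location 3: 0.444 × 0.06 = 0.02664
  location 4: 0.307 × 0.67 = 0.20569
  location 5: 0.249 × 0.07 = 0.01743
Normalizing constant Z = 0.02664 + 0.20569 + 0.01743 = 0.24976.
P(location 5 | evidence) = 0.01743 / 0.24976 ≈ 0.070.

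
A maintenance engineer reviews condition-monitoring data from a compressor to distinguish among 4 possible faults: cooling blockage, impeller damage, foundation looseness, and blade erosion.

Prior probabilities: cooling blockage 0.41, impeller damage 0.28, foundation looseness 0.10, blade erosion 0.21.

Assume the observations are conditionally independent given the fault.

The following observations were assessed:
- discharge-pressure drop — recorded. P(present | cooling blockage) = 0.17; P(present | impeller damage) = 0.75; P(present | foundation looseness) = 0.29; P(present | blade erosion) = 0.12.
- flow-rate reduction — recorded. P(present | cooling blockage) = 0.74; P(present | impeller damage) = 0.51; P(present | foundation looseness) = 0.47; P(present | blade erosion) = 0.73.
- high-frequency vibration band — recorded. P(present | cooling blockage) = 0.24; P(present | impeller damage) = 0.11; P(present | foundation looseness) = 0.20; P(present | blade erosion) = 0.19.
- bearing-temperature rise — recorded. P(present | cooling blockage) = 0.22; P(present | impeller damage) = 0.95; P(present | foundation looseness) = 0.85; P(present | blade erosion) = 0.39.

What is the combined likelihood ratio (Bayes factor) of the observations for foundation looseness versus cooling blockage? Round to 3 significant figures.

Joint likelihood of the evidence pattern under each hypothesis:
  foundation looseness: 0.29 × 0.47 × 0.20 × 0.85 = 0.023171
  cooling blockage: 0.17 × 0.74 × 0.24 × 0.22 = 0.0066422
Bayes factor = 0.023171 / 0.0066422 ≈ 3.49

3.49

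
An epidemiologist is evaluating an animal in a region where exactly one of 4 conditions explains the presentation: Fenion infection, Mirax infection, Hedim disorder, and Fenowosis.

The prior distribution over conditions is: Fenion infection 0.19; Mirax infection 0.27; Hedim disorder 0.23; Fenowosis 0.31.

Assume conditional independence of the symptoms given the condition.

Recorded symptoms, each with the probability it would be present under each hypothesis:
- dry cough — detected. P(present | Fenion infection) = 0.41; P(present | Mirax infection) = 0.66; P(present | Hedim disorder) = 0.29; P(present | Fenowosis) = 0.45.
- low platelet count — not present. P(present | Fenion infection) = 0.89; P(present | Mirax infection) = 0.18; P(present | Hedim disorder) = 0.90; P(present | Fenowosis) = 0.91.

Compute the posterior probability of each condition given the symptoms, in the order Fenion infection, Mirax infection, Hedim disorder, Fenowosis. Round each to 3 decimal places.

0.049, 0.840, 0.038, 0.072

Multiply each prior by the joint likelihood of the symptom pattern (using 1 − P(present | H) for each absent symptom):
  Fenion infection: 0.19 × 0.41 × (1 − 0.89) = 0.008569
  Mirax infection: 0.27 × 0.66 × (1 − 0.18) = 0.14612
  Hedim disorder: 0.23 × 0.29 × (1 − 0.90) = 0.00667
  Fenowosis: 0.31 × 0.45 × (1 − 0.91) = 0.012555
Normalizing constant Z = 0.008569 + 0.14612 + 0.00667 + 0.012555 = 0.17392.
P(Fenion infection | evidence) = 0.008569 / 0.17392 ≈ 0.049
P(Mirax infection | evidence) = 0.14612 / 0.17392 ≈ 0.840
P(Hedim disorder | evidence) = 0.00667 / 0.17392 ≈ 0.038
P(Fenowosis | evidence) = 0.012555 / 0.17392 ≈ 0.072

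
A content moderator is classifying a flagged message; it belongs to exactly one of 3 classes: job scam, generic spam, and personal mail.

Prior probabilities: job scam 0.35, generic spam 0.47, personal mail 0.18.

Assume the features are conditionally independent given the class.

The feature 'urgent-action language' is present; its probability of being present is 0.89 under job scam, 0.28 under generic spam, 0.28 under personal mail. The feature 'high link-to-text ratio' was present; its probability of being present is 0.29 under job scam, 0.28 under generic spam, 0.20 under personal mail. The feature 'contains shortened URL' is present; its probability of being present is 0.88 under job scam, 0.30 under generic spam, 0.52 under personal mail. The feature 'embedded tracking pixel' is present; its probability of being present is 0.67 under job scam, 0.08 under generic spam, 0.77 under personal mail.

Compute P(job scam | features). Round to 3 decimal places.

Multiply each prior by the joint likelihood of the feature pattern:
  job scam: 0.35 × 0.89 × 0.29 × 0.88 × 0.67 = 0.053262
  generic spam: 0.47 × 0.28 × 0.28 × 0.30 × 0.08 = 0.00088435
  personal mail: 0.18 × 0.28 × 0.20 × 0.52 × 0.77 = 0.004036
Marginal likelihood of the evidence = 0.058182.
P(job scam | evidence) = 0.053262 / 0.058182 ≈ 0.915.

0.915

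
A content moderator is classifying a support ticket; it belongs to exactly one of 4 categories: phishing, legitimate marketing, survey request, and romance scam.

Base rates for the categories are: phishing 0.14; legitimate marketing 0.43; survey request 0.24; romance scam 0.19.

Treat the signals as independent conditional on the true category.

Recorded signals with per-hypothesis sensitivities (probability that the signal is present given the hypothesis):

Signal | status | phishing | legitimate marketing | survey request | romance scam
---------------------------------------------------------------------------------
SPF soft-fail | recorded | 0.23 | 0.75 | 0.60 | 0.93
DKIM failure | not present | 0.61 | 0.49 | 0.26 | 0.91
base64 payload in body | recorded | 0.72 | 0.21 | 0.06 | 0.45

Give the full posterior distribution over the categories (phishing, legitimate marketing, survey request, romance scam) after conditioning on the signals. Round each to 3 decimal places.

By Bayes' rule with conditional independence, the unnormalized weight for each hypothesis is prior × ∏ likelihoods (using 1 − P(present | H) for each absent signal):
  phishing: 0.14 × 0.23 × (1 − 0.61) × 0.72 = 0.0090418
  legitimate marketing: 0.43 × 0.75 × (1 − 0.49) × 0.21 = 0.03454
  survey request: 0.24 × 0.60 × (1 − 0.26) × 0.06 = 0.0063936
  romance scam: 0.19 × 0.93 × (1 − 0.91) × 0.45 = 0.0071563
Normalizing constant Z = 0.0090418 + 0.03454 + 0.0063936 + 0.0071563 = 0.057131.
P(phishing | evidence) = 0.0090418 / 0.057131 ≈ 0.158
P(legitimate marketing | evidence) = 0.03454 / 0.057131 ≈ 0.605
P(survey request | evidence) = 0.0063936 / 0.057131 ≈ 0.112
P(romance scam | evidence) = 0.0071563 / 0.057131 ≈ 0.125

0.158, 0.605, 0.112, 0.125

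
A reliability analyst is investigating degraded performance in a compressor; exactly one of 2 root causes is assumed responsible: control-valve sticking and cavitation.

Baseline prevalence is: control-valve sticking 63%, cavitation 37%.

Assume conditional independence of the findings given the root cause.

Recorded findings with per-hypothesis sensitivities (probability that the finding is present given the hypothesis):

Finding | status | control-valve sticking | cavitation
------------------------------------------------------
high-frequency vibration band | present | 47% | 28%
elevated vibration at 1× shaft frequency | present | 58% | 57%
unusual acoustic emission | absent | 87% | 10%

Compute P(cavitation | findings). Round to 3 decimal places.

Multiply each prior by the joint likelihood of the evidence pattern (using 1 − P(present | H) for each absent finding):
  control-valve sticking: 0.63 × 0.47 × 0.58 × (1 − 0.87) = 0.022326
  cavitation: 0.37 × 0.28 × 0.57 × (1 − 0.10) = 0.053147
Marginal likelihood of the evidence = 0.075473.
P(cavitation | evidence) = 0.053147 / 0.075473 ≈ 0.704.

0.704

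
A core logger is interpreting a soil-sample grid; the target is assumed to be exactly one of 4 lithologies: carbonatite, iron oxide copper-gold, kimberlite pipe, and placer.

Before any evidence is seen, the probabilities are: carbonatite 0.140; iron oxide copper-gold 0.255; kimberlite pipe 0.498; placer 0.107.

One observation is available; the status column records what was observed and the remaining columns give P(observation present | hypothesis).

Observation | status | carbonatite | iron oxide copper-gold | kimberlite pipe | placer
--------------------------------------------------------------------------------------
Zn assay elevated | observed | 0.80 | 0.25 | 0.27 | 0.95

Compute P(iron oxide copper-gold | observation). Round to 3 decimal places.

0.155

Multiply each prior by the likelihood of the observation:
  carbonatite: 0.140 × 0.80 = 0.112
  iron oxide copper-gold: 0.255 × 0.25 = 0.06375
  kimberlite pipe: 0.498 × 0.27 = 0.13446
  placer: 0.107 × 0.95 = 0.10165
Marginal likelihood of the evidence = 0.41186.
P(iron oxide copper-gold | evidence) = 0.06375 / 0.41186 ≈ 0.155.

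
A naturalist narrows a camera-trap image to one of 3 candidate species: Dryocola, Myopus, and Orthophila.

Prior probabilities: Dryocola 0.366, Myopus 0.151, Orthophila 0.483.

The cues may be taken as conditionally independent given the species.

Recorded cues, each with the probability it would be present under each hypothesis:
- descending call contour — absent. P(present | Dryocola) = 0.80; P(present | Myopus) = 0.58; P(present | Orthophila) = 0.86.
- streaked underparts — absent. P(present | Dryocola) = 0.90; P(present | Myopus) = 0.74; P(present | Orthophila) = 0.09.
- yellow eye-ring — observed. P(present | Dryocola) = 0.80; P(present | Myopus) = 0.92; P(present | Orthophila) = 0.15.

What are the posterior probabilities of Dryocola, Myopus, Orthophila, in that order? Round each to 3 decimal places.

0.194, 0.501, 0.305

By Bayes' rule with conditional independence, the unnormalized weight for each hypothesis is prior × ∏ likelihoods (using 1 − P(present | H) for each absent cue):
  Dryocola: 0.366 × (1 − 0.80) × (1 − 0.90) × 0.80 = 0.005856
  Myopus: 0.151 × (1 − 0.58) × (1 − 0.74) × 0.92 = 0.01517
  Orthophila: 0.483 × (1 − 0.86) × (1 − 0.09) × 0.15 = 0.0092301
Normalizing constant Z = 0.005856 + 0.01517 + 0.0092301 = 0.030256.
P(Dryocola | evidence) = 0.005856 / 0.030256 ≈ 0.194
P(Myopus | evidence) = 0.01517 / 0.030256 ≈ 0.501
P(Orthophila | evidence) = 0.0092301 / 0.030256 ≈ 0.305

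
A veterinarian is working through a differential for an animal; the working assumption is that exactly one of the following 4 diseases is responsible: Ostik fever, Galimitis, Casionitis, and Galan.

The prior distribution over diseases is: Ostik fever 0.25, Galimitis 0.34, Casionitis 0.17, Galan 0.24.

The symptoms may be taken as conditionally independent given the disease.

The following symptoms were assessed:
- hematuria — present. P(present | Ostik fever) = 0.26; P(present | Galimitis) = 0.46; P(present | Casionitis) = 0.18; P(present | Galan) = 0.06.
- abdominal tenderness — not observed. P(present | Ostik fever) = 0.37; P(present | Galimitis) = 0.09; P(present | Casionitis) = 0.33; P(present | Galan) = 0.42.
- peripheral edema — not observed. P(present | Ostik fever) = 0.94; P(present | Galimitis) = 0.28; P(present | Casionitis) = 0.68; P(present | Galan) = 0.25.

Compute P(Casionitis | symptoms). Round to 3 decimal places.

0.056

By Bayes' rule with conditional independence, the unnormalized weight for each hypothesis is prior × ∏ likelihoods (using 1 − P(present | H) for each absent symptom):
  Ostik fever: 0.25 × 0.26 × (1 − 0.37) × (1 − 0.94) = 0.002457
  Galimitis: 0.34 × 0.46 × (1 − 0.09) × (1 − 0.28) = 0.10247
  Casionitis: 0.17 × 0.18 × (1 − 0.33) × (1 − 0.68) = 0.0065606
  Galan: 0.24 × 0.06 × (1 − 0.42) × (1 − 0.25) = 0.006264
Marginal likelihood of the evidence = 0.11775.
P(Casionitis | evidence) = 0.0065606 / 0.11775 ≈ 0.056.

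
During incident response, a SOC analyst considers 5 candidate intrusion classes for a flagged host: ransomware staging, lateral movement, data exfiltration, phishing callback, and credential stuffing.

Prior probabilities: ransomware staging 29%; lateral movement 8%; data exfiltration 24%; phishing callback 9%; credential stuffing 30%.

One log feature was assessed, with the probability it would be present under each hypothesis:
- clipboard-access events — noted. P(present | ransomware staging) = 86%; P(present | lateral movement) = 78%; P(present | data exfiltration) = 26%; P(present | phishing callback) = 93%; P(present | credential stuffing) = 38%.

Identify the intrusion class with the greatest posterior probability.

ransomware staging

For each hypothesis, the unnormalized posterior weight is prior × likelihood:
  ransomware staging: 0.29 × 0.86 = 0.2494
  lateral movement: 0.08 × 0.78 = 0.0624
  data exfiltration: 0.24 × 0.26 = 0.0624
  phishing callback: 0.09 × 0.93 = 0.0837
  credential stuffing: 0.30 × 0.38 = 0.114
The unnormalized weights sum to 0.5719.
P(ransomware staging | evidence) ≈ 0.2494 / 0.5719 ≈ 0.436
P(lateral movement | evidence) ≈ 0.0624 / 0.5719 ≈ 0.109
P(data exfiltration | evidence) ≈ 0.0624 / 0.5719 ≈ 0.109
P(phishing callback | evidence) ≈ 0.0837 / 0.5719 ≈ 0.146
P(credential stuffing | evidence) ≈ 0.114 / 0.5719 ≈ 0.199
The largest is 0.436, so ransomware staging is most probable.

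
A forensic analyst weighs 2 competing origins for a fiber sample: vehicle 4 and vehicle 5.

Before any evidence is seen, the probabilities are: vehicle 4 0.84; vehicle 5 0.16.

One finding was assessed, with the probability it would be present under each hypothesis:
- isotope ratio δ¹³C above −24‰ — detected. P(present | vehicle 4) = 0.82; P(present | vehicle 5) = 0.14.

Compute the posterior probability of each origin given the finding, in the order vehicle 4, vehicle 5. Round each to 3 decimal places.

Multiply each prior by the likelihood of the finding:
  vehicle 4: 0.84 × 0.82 = 0.6888
  vehicle 5: 0.16 × 0.14 = 0.0224
Marginal likelihood of the evidence = 0.7112.
P(vehicle 4 | evidence) = 0.6888 / 0.7112 ≈ 0.969
P(vehicle 5 | evidence) = 0.0224 / 0.7112 ≈ 0.031

0.969, 0.031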